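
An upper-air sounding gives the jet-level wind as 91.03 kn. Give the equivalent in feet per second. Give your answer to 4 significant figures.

153.6 ft/s

1 kt = 1.68781 ft/s, so 91.03 × 1.68781 = 153.6 ft/s.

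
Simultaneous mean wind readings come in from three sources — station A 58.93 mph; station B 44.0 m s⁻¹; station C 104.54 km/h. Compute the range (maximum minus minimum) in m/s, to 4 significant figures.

station A: 58.93 mph = 26.3441 m/s.
station C: 104.54 km/h = 29.0389 m/s.
Spread: 44.0000 − 26.3441 = 17.66 m/s.

17.66 m/s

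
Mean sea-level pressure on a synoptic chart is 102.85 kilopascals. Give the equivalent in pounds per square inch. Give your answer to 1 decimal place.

14.9 psi

1 kPa = 0.145038 psi, so 102.85 × 0.145038 = 14.9 psi.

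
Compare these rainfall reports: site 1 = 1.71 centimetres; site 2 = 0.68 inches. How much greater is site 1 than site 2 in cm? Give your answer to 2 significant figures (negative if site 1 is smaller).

-0.017 cm

site 2: 0.68 in = 1.72720 cm.
Difference: 1.71000 − 1.72720 = -0.017 cm.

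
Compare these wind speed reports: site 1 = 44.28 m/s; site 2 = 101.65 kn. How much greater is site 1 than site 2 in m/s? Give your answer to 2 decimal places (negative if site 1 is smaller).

-8.01 m/s

site 2: 101.65 kt = 52.2933 m/s.
Difference: 44.2800 − 52.2933 = -8.01 m/s.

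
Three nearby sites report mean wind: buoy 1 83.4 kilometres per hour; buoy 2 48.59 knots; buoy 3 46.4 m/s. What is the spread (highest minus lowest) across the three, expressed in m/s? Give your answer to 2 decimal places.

buoy 1: 83.4 km/h = 23.1667 m/s.
buoy 2: 48.59 kt = 24.9969 m/s.
Spread: 46.4000 − 23.1667 = 23.23 m/s.

23.23 m/s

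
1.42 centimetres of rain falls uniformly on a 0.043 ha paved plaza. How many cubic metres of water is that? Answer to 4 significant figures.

Depth: 1.42 cm × 10 = 14.2 mm.
Area: 0.043 ha = 430 m².
1 mm over 1 m² is 1 L, so volume = 14.2 × 430 = 6106 L = 6.106 m³.

6.106 cubic metres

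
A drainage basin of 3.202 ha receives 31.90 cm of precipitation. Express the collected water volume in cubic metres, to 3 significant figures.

10200 cubic metres

Depth: 31.90 cm × 10 = 319 mm.
Area: 3.202 ha = 32020 m².
1 mm over 1 m² is 1 L, so volume = 319 × 32020 = 10214380 L = 10200 m³.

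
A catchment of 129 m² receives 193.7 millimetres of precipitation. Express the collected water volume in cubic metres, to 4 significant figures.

24.99 cubic metres

1 mm over 1 m² is 1 L, so volume = 193.7 × 129 = 24987.3 L = 24.99 m³.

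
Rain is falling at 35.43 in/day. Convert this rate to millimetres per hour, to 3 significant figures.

35.43 in/day × 25.4 mm/in × 0.0416667 day/hour = 37.5 mm/hour.

37.5 mm/hour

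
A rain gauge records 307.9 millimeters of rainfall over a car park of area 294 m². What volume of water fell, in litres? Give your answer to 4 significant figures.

90520 litres

1 mm over 1 m² is 1 L, so volume = 307.9 × 294 = 90522.6 L ≈ 90520 L.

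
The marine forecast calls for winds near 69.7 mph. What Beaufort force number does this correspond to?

Beaufort force 11

69.7 mph = 31.2 m/s, which is Beaufort 11 (violent storm, 28.5–32.6 m/s).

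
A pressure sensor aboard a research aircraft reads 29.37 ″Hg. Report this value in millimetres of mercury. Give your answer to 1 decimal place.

1 inHg = 25.4 mmHg, so 29.37 × 25.4 = 746.0 mmHg.

746.0 mmHg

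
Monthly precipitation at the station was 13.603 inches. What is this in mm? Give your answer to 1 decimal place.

345.5 mm

1 in = 25.4 mm, so 13.603 × 25.4 = 345.5 mm.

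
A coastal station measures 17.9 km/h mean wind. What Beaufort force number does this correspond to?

Beaufort force 3

17.9 km/h = 5.0 m/s, which is Beaufort 3 (gentle breeze, 3.4–5.4 m/s).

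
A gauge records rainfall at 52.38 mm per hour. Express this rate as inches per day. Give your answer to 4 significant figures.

49.49 in/day

52.38 mm/hour × 0.0393701 in/mm × 24 hour/day = 49.49 in/day.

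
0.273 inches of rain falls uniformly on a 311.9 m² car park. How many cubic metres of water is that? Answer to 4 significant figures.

Depth: 0.273 in × 25.4 = 6.9342 mm.
1 mm over 1 m² is 1 L, so volume = 6.9342 × 311.9 = 2162.777 L = 2.163 m³.

2.163 cubic metres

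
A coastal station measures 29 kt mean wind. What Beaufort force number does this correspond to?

29 kt lies in the Beaufort 7 band (near gale, 28–33 kt).

Beaufort force 7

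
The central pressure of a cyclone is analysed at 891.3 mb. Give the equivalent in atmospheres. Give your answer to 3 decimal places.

1 mb = 0.000986923 atm, so 891.3 × 0.000986923 = 0.880 atm.

0.880 atm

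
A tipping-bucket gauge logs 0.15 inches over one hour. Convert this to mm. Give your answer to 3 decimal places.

3.810 mm

1 in = 25.4 mm, so 0.15 × 25.4 = 3.810 mm.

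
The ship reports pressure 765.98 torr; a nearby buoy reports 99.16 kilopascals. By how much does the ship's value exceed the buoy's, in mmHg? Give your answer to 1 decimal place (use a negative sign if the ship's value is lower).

the buoy: 99.16 kPa = 743.761 mmHg.
Difference: 765.980 − 743.761 = 22.2 mmHg.

22.2 mmHg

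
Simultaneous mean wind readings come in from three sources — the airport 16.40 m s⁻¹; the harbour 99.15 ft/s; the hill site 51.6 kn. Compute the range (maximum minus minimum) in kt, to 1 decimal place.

the airport: 16.40 m/s = 31.879 kt.
the harbour: 99.15 ft/s = 58.745 kt.
Spread: 58.745 − 31.879 = 26.9 kt.

26.9 kt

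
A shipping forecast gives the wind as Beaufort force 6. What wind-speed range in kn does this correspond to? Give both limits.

Beaufort 6 (strong breeze) spans 22–27 knots.

22 to 27 kt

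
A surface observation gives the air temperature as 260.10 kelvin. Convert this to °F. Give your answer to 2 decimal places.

8.51 °F

First to °C: -13.05 °C.
Then to °F: 8.51 °F.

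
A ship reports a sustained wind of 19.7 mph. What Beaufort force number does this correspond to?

19.7 mph = 8.8 m/s, which is Beaufort 5 (fresh breeze, 8.0–10.7 m/s).

Beaufort force 5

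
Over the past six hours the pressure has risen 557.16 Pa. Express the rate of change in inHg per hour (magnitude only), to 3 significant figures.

557.16 Pa / 6 h × 0.0002953 inHg/Pa = 0.0274 inHg/h.

0.0274 inHg per hour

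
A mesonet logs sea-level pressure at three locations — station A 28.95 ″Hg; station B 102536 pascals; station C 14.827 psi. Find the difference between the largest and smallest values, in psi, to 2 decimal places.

0.65 psi

station A: 28.95 inHg = 14.2189 psi.
station B: 102536 Pa = 14.8716 psi.
Spread: 14.8716 − 14.2189 = 0.65 psi.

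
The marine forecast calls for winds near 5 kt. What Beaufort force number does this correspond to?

Beaufort force 2

5 kt lies in the Beaufort 2 band (light breeze, 4–6 kt).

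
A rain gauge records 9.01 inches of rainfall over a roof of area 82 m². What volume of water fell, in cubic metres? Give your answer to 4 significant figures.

18.77 cubic metres

Depth: 9.01 in × 25.4 = 228.854 mm.
1 mm over 1 m² is 1 L, so volume = 228.854 × 82 = 18766.028 L = 18.77 m³.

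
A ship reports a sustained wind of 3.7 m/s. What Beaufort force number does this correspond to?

3.7 m/s lies in the Beaufort 3 band (gentle breeze, 3.4–5.4 m/s).

Beaufort force 3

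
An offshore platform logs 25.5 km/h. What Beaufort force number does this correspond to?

25.5 km/h = 7.1 m/s, which is Beaufort 4 (moderate breeze, 5.5–7.9 m/s).

Beaufort force 4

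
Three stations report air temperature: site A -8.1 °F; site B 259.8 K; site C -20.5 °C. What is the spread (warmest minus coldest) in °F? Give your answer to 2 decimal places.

16.07 °F

site A: -8.1 °F = -22.278 °C.
site B: 259.8 K = -13.350 °C.
Spread: (-13.350) − (-22.278) = 8.928 °C = 16.07 °F.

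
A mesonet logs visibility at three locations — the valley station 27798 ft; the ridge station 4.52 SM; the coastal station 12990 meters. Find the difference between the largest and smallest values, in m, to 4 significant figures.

the valley station: 27798 ft = 8472.83 m.
the ridge station: 4.52 SM = 7274.23 m.
Spread: 12990.00 − 7274.23 = 5716 m.

5716 m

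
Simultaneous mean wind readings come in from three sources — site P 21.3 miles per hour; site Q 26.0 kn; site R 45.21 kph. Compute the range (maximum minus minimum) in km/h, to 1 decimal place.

13.9 km/h

site P: 21.3 mph = 34.279 km/h.
site Q: 26.0 kt = 48.152 km/h.
Spread: 48.152 − 34.279 = 13.9 km/h.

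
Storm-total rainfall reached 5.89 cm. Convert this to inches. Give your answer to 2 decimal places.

1 cm = 0.393701 in, so 5.89 × 0.393701 = 2.32 in.

2.32 in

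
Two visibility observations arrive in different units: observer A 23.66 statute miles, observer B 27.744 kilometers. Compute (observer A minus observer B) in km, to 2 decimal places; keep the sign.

observer A: 23.66 SM = 38.0771 km.
Difference: 38.0771 − 27.7440 = 10.33 km.

10.33 km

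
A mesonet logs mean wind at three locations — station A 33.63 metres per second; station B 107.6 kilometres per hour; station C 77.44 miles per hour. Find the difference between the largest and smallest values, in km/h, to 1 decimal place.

17.0 km/h

station A: 33.63 m/s = 121.068 km/h.
station C: 77.44 mph = 124.628 km/h.
Spread: 124.628 − 107.600 = 17.0 km/h.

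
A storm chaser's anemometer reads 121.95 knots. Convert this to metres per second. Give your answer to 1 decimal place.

62.7 m/s

1 kt = 0.514444 m/s, so 121.95 × 0.514444 = 62.7 m/s.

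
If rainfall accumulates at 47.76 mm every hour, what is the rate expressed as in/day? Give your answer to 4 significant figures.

45.13 in/day

47.76 mm/hour × 0.0393701 in/mm × 24 hour/day = 45.13 in/day.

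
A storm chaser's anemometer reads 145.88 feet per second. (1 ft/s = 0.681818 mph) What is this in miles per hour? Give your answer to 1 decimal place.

1 ft/s = 0.681818 mph, so 145.88 × 0.681818 = 99.5 mph.

99.5 mph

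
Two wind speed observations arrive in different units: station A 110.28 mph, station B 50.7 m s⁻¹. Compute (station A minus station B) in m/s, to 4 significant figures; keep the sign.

-1.400 m/s

station A: 110.28 mph = 49.29957 m/s.
Difference: 49.29957 − 50.70000 = -1.400 m/s.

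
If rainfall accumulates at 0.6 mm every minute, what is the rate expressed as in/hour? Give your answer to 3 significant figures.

0.6 mm/minute × 0.0393701 in/mm × 60 minute/hour = 1.42 in/hour.

1.42 in/hour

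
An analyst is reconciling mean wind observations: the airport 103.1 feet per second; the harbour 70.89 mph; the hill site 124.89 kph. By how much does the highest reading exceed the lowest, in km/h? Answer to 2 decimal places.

the airport: 103.1 ft/s = 113.1296 km/h.
the harbour: 70.89 mph = 114.0864 km/h.
Spread: 124.8900 − 113.1296 = 11.76 km/h.

11.76 km/h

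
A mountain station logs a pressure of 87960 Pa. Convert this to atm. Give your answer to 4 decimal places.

1 Pa = 9.86923e-06 atm, so 87960 × 9.86923e-06 = 0.8681 atm.

0.8681 atm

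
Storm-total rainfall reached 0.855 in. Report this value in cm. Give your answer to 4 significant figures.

1 in = 2.54 cm, so 0.855 × 2.54 = 2.172 cm.

2.172 cm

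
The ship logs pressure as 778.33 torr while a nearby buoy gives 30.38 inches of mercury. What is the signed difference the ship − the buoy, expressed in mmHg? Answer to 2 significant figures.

6.7 mmHg

the buoy: 30.38 inHg = 771.652 mmHg.
Difference: 778.330 − 771.652 = 6.7 mmHg.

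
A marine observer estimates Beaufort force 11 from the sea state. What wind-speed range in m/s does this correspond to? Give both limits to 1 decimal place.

Beaufort 11 (violent storm) spans 28.5–32.6 m/s.

28.5 to 32.6 m/s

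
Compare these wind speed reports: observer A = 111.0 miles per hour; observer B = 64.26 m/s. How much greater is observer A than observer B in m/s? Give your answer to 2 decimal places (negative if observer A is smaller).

observer A: 111.0 mph = 49.6214 m/s.
Difference: 49.6214 − 64.2600 = -14.64 m/s.

-14.64 m/s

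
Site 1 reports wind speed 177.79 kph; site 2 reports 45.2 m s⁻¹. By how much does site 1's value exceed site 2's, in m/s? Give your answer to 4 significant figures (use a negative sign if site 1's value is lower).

4.186 m/s

site 1: 177.79 km/h = 49.38611 m/s.
Difference: 49.38611 − 45.20000 = 4.186 m/s.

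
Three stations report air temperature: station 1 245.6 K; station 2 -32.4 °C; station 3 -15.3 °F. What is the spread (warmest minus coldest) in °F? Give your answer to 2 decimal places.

station 1: 245.6 K = -27.550 °C.
station 3: -15.3 °F = -26.278 °C.
Spread: (-26.278) − (-32.400) = 6.122 °C = 11.02 °F.

11.02 °F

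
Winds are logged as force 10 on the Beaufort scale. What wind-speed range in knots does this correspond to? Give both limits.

Beaufort 10 (storm) spans 48–55 knots.

48 to 55 kt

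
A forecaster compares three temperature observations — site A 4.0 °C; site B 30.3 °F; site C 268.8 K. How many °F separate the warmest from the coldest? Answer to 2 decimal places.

15.03 °F

site B: 30.3 °F = -0.944 °C.
site C: 268.8 K = -4.350 °C.
Spread: 4.000 − (-4.350) = 8.350 °C = 15.03 °F.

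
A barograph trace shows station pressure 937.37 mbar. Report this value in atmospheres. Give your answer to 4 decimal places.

1 mb = 0.000986923 atm, so 937.37 × 0.000986923 = 0.9251 atm.

0.9251 atm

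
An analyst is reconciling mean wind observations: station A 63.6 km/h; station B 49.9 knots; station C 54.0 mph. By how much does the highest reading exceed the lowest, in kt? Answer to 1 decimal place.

15.6 kt

station A: 63.6 km/h = 34.341 kt.
station C: 54.0 mph = 46.925 kt.
Spread: 49.900 − 34.341 = 15.6 kt.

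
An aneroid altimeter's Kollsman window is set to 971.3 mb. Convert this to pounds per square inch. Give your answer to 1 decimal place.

14.1 psi

1 mb = 0.0145038 psi, so 971.3 × 0.0145038 = 14.1 psi.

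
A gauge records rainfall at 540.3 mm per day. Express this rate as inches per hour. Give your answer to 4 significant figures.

0.8863 in/hour

540.3 mm/day × 0.0393701 in/mm × 0.0416667 day/hour = 0.8863 in/hour.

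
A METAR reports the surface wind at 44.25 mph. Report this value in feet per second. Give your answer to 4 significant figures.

64.90 ft/s

1 mph = 1.46667 ft/s, so 44.25 × 1.46667 = 64.90 ft/s.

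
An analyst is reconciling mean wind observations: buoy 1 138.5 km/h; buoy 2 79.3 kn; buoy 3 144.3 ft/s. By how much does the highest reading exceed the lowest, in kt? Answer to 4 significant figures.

10.71 kt

buoy 1: 138.5 km/h = 74.7840 kt.
buoy 3: 144.3 ft/s = 85.4954 kt.
Spread: 85.4954 − 74.7840 = 10.71 kt.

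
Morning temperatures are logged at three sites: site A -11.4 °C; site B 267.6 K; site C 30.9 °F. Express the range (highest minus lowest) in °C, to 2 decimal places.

site B: 267.6 K = -5.550 °C.
site C: 30.9 °F = -0.611 °C.
Spread: (-0.611) − (-11.400) = 10.789 °C.

10.79 °C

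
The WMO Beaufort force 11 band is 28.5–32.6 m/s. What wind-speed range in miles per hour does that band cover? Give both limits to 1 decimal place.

28.5–32.6 m/s × 2.237 = 63.8–72.9 mph.

63.8 to 72.9 mph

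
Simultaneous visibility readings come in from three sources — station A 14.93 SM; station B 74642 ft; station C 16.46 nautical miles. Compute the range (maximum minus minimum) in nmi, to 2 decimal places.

4.18 nmi

station A: 14.93 SM = 12.9738 nmi.
station B: 74642 ft = 12.2845 nmi.
Spread: 16.4600 − 12.2845 = 4.18 nmi.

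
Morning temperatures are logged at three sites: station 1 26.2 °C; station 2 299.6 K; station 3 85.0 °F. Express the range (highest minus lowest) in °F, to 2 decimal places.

5.84 °F

station 2: 299.6 K = 26.450 °C.
station 3: 85.0 °F = 29.444 °C.
Spread: 29.444 − 26.200 = 3.244 °C = 5.84 °F.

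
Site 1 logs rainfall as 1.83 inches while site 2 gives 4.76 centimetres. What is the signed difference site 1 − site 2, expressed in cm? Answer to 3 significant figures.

-0.112 cm

site 1: 1.83 in = 4.64820 cm.
Difference: 4.64820 − 4.76000 = -0.112 cm.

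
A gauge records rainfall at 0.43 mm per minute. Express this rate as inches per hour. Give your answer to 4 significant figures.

0.43 mm/minute × 0.0393701 in/mm × 60 minute/hour = 1.016 in/hour.

1.016 in/hour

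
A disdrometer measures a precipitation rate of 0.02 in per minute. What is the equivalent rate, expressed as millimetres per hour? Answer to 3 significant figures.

30.5 mm/hour

0.02 in/minute × 25.4 mm/in × 60 minute/hour = 30.5 mm/hour.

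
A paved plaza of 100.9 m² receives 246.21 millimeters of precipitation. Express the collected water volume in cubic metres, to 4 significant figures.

1 mm over 1 m² is 1 L, so volume = 246.21 × 100.9 = 24842.589 L = 24.84 m³.

24.84 cubic metres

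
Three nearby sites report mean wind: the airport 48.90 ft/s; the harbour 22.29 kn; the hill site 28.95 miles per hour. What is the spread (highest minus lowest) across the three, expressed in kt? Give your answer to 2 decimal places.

6.68 kt

the airport: 48.90 ft/s = 28.9725 kt.
the hill site: 28.95 mph = 25.1569 kt.
Spread: 28.9725 − 22.2900 = 6.68 kt.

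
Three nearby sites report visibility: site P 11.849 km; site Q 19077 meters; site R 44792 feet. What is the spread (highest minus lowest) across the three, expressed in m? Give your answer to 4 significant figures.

site P: 11.849 km = 11849.00 m.
site R: 44792 ft = 13652.60 m.
Spread: 19077.00 − 11849.00 = 7228 m.

7228 m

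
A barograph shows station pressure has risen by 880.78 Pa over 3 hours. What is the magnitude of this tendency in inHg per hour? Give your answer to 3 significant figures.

880.78 Pa / 3 h × 0.0002953 inHg/Pa = 0.0867 inHg/h.

0.0867 inHg per hour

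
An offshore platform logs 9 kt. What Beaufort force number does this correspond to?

9 kt lies in the Beaufort 3 band (gentle breeze, 7–10 kt).

Beaufort force 3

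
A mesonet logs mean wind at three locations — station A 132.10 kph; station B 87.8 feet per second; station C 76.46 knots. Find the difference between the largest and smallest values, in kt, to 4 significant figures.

24.44 kt

station A: 132.10 km/h = 71.3283 kt.
station B: 87.8 ft/s = 52.0201 kt.
Spread: 76.4600 − 52.0201 = 24.44 kt.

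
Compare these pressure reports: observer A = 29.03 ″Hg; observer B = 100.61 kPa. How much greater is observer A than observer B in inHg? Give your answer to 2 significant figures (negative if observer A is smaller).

observer B: 100.61 kPa = 29.7101 inHg.
Difference: 29.0300 − 29.7101 = -0.68 inHg.

-0.68 inHg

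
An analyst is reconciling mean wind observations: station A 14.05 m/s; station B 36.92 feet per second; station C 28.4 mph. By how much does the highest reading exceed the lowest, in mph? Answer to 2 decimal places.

6.26 mph

station A: 14.05 m/s = 31.4290 mph.
station B: 36.92 ft/s = 25.1727 mph.
Spread: 31.4290 − 25.1727 = 6.26 mph.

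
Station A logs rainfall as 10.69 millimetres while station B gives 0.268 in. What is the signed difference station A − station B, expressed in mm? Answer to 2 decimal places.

station B: 0.268 in = 6.8072 mm.
Difference: 10.6900 − 6.8072 = 3.88 mm.

3.88 mm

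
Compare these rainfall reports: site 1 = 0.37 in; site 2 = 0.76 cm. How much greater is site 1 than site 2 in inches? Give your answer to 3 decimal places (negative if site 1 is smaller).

0.071 in

site 2: 0.76 cm = 0.29921 in.
Difference: 0.37000 − 0.29921 = 0.071 in.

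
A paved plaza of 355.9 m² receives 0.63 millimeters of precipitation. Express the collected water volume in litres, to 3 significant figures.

224 litres

1 mm over 1 m² is 1 L, so volume = 0.63 × 355.9 = 224.217 L ≈ 224 L.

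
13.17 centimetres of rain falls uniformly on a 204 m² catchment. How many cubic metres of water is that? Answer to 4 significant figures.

26.87 cubic metres

Depth: 13.17 cm × 10 = 131.7 mm.
1 mm over 1 m² is 1 L, so volume = 131.7 × 204 = 26866.8 L = 26.87 m³.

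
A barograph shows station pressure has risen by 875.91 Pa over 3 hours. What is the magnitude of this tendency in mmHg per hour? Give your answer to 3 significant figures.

2.19 mmHg per hour

875.91 Pa / 3 h × 0.00750062 mmHg/Pa = 2.19 mmHg/h.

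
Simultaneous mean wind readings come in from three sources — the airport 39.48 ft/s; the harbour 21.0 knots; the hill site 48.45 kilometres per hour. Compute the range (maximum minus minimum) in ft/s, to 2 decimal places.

the harbour: 21.0 kt = 35.4440 ft/s.
the hill site: 48.45 km/h = 44.1546 ft/s.
Spread: 44.1546 − 35.4440 = 8.71 ft/s.

8.71 ft/s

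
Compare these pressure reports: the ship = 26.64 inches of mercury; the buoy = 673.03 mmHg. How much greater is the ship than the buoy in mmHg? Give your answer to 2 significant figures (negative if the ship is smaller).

the ship: 26.64 inHg = 676.656 mmHg.
Difference: 676.656 − 673.030 = 3.6 mmHg.

3.6 mmHg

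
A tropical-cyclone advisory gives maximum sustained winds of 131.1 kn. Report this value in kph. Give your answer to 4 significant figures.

242.8 km/h

1 kt = 1.852 km/h, so 131.1 × 1.852 = 242.8 km/h.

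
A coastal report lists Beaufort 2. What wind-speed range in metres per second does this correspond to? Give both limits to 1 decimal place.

Beaufort 2 (light breeze) spans 1.6–3.3 m/s.

1.6 to 3.3 m/s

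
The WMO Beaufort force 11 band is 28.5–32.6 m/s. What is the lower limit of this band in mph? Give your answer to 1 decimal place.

28.5–32.6 m/s × 2.237 = 63.8–72.9 mph.

63.8 mph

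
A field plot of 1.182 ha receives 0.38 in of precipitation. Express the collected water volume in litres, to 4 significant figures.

114100 litres

Depth: 0.38 in × 25.4 = 9.652 mm.
Area: 1.182 ha = 11820 m².
1 mm over 1 m² is 1 L, so volume = 9.652 × 11820 = 114086.64 L ≈ 114100 L.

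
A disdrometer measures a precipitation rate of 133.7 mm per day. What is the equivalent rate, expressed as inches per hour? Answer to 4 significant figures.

0.2193 in/hour

133.7 mm/day × 0.0393701 in/mm × 0.0416667 day/hour = 0.2193 in/hour.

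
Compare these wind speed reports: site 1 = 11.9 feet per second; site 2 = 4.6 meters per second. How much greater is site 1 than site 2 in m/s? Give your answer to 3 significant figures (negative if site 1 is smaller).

site 1: 11.9 ft/s = 3.62712 m/s.
Difference: 3.62712 − 4.60000 = -0.973 m/s.

-0.973 m/s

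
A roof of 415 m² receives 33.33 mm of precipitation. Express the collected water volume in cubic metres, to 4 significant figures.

1 mm over 1 m² is 1 L, so volume = 33.33 × 415 = 13831.95 L = 13.83 m³.

13.83 cubic metres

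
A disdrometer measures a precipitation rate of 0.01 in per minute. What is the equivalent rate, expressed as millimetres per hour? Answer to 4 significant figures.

0.01 in/minute × 25.4 mm/in × 60 minute/hour = 15.24 mm/hour.

15.24 mm/hour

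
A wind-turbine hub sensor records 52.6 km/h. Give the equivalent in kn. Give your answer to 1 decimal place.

1 km/h = 0.539957 kt, so 52.6 × 0.539957 = 28.4 kt.

28.4 kt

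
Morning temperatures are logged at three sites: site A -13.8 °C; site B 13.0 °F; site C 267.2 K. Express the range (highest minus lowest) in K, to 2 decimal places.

site B: 13.0 °F = -10.556 °C.
site C: 267.2 K = -5.950 °C.
Spread: (-5.950) − (-13.800) = 7.850 °C.

7.85 K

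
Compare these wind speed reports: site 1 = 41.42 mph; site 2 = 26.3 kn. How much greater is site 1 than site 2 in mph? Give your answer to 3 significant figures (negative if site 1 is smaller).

site 2: 26.3 kt = 30.265 mph.
Difference: 41.420 − 30.265 = 11.2 mph.

11.2 mph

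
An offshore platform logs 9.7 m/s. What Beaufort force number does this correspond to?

Beaufort force 5

9.7 m/s lies in the Beaufort 5 band (fresh breeze, 8.0–10.7 m/s).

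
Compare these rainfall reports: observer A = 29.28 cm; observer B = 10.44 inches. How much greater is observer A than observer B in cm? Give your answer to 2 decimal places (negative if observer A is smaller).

observer B: 10.44 in = 26.5176 cm.
Difference: 29.2800 − 26.5176 = 2.76 cm.

2.76 cm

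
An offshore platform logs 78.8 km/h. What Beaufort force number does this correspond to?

78.8 km/h = 21.9 m/s, which is Beaufort 9 (strong gale, 20.8–24.4 m/s).

Beaufort force 9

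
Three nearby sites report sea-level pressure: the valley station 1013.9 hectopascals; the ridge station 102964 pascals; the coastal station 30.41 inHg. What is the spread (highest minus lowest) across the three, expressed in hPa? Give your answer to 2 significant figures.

the ridge station: 102964 Pa = 1029.64 hPa.
the coastal station: 30.41 inHg = 1029.80 hPa.
Spread: 1029.80 − 1013.90 = 16 hPa.

16 hPa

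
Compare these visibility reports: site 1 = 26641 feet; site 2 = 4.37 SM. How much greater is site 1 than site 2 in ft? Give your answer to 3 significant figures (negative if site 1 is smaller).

3570 ft

site 2: 4.37 SM = 23073.60 ft.
Difference: 26641.00 − 23073.60 = 3570 ft.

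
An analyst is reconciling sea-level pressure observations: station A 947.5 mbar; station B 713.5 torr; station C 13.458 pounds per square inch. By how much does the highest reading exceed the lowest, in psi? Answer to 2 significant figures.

0.34 psi

station A: 947.5 mb = 13.7423 psi.
station B: 713.5 mmHg = 13.7968 psi.
Spread: 13.7968 − 13.4580 = 0.34 psi.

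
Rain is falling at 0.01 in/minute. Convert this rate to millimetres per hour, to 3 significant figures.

15.2 mm/hour

0.01 in/minute × 25.4 mm/in × 60 minute/hour = 15.2 mm/hour.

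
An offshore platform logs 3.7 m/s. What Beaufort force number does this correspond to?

3.7 m/s lies in the Beaufort 3 band (gentle breeze, 3.4–5.4 m/s).

Beaufort force 3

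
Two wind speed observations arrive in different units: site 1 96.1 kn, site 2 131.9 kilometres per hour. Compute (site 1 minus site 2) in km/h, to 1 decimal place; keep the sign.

site 1: 96.1 kt = 177.977 km/h.
Difference: 177.977 − 131.900 = 46.1 km/h.

46.1 km/h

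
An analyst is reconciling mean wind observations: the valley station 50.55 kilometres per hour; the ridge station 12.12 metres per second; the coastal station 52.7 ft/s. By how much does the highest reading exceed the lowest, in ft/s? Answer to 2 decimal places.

12.94 ft/s

the valley station: 50.55 km/h = 46.0685 ft/s.
the ridge station: 12.12 m/s = 39.7638 ft/s.
Spread: 52.7000 − 39.7638 = 12.94 ft/s.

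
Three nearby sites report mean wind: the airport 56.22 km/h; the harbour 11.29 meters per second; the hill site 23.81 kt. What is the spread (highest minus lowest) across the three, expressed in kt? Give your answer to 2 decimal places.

the airport: 56.22 km/h = 30.3564 kt.
the harbour: 11.29 m/s = 21.9460 kt.
Spread: 30.3564 − 21.9460 = 8.41 kt.

8.41 kt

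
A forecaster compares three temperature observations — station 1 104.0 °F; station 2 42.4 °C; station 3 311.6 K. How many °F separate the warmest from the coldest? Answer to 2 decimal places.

7.11 °F

station 1: 104.0 °F = 40.000 °C.
station 3: 311.6 K = 38.450 °C.
Spread: 42.400 − 38.450 = 3.950 °C = 7.11 °F.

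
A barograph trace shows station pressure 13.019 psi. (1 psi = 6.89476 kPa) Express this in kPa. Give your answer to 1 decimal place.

89.8 kPa

1 psi = 6.89476 kPa, so 13.019 × 6.89476 = 89.8 kPa.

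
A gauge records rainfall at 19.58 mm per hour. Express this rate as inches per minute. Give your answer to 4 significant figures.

0.01285 in/minute

19.58 mm/hour × 0.0393701 in/mm × 0.0166667 hour/minute = 0.01285 in/minute.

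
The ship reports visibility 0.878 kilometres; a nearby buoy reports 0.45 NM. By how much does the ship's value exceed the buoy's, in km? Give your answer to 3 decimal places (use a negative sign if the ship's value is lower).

the buoy: 0.45 nmi = 0.83340 km.
Difference: 0.87800 − 0.83340 = 0.045 km.

0.045 km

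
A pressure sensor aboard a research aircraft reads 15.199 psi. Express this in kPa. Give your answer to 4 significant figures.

104.8 kPa

1 psi = 6.89476 kPa, so 15.199 × 6.89476 = 104.8 kPa.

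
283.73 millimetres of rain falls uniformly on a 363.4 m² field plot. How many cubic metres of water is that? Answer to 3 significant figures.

1 mm over 1 m² is 1 L, so volume = 283.73 × 363.4 = 103107.48 L = 103 m³.

103 cubic metres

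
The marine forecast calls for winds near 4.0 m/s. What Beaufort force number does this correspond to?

Beaufort force 3

4.0 m/s lies in the Beaufort 3 band (gentle breeze, 3.4–5.4 m/s).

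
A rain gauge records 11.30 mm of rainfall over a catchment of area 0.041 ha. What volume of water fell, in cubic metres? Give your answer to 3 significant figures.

4.63 cubic metres

Area: 0.041 ha = 410 m².
1 mm over 1 m² is 1 L, so volume = 11.3 × 410 = 4633 L = 4.63 m³.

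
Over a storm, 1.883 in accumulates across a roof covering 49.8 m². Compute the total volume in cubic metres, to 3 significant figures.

Depth: 1.883 in × 25.4 = 47.8282 mm.
1 mm over 1 m² is 1 L, so volume = 47.8282 × 49.8 = 2381.8444 L = 2.38 m³.

2.38 cubic metres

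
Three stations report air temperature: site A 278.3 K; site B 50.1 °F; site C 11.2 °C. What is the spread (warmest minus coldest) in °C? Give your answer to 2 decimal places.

6.05 °C

site A: 278.3 K = 5.150 °C.
site B: 50.1 °F = 10.056 °C.
Spread: 11.200 − 5.150 = 6.050 °C.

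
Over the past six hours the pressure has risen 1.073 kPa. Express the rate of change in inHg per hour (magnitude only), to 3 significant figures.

1.073 kPa / 6 h × 0.2953 inHg/kPa = 0.0528 inHg/h.

0.0528 inHg per hour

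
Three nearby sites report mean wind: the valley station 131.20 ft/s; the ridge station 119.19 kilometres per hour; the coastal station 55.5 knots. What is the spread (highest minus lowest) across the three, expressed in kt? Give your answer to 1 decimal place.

22.2 kt

the valley station: 131.20 ft/s = 77.734 kt.
the ridge station: 119.19 km/h = 64.357 kt.
Spread: 77.734 − 55.500 = 22.2 kt.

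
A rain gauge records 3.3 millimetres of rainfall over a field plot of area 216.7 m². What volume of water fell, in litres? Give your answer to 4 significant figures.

715.1 litres

1 mm over 1 m² is 1 L, so volume = 3.3 × 216.7 = 715.11 L ≈ 715.1 L.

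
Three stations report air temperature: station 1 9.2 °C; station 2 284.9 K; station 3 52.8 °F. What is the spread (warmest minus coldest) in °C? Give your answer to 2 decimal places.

station 2: 284.9 K = 11.750 °C.
station 3: 52.8 °F = 11.556 °C.
Spread: 11.750 − 9.200 = 2.550 °C.

2.55 °C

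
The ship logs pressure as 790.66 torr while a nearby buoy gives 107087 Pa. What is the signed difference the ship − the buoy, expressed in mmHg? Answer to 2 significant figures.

-13 mmHg

the buoy: 107087 Pa = 803.22 mmHg.
Difference: 790.66 − 803.22 = -13 mmHg.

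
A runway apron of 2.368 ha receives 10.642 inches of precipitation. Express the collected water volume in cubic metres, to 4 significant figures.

6401 cubic metres

Depth: 10.642 in × 25.4 = 270.3068 mm.
Area: 2.368 ha = 23680 m².
1 mm over 1 m² is 1 L, so volume = 270.3068 × 23680 = 6400865 L = 6401 m³.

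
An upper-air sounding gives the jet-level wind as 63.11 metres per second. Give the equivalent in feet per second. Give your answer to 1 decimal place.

207.1 ft/s

1 m/s = 3.28084 ft/s, so 63.11 × 3.28084 = 207.1 ft/s.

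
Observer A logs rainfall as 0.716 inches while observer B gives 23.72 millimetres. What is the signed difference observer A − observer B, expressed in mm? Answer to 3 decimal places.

observer A: 0.716 in = 18.18640 mm.
Difference: 18.18640 − 23.72000 = -5.534 mm.

-5.534 mm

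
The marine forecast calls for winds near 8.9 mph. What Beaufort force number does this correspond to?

8.9 mph = 4.0 m/s, which is Beaufort 3 (gentle breeze, 3.4–5.4 m/s).

Beaufort force 3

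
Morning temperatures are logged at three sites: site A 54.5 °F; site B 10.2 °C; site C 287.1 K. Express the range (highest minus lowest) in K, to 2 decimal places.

3.75 K

site A: 54.5 °F = 12.500 °C.
site C: 287.1 K = 13.950 °C.
Spread: 13.950 − 10.200 = 3.750 °C.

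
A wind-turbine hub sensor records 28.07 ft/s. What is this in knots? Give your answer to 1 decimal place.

16.6 kt

1 ft/s = 0.592484 kt, so 28.07 × 0.592484 = 16.6 kt.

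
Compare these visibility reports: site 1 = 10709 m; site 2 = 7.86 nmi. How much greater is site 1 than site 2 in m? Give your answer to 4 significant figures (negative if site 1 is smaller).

site 2: 7.86 nmi = 14556.72 m.
Difference: 10709.00 − 14556.72 = -3848 m.

-3848 m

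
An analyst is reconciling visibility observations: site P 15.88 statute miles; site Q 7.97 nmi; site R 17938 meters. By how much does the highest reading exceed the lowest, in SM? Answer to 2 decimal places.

6.71 SM

site Q: 7.97 nmi = 9.1717 SM.
site R: 17938 m = 11.1462 SM.
Spread: 15.8800 − 9.1717 = 6.71 SM.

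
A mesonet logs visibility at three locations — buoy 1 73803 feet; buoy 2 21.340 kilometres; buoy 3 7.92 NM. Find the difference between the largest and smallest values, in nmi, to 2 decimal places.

4.23 nmi

buoy 1: 73803 ft = 12.1464 nmi.
buoy 2: 21.340 km = 11.5227 nmi.
Spread: 12.1464 − 7.9200 = 4.23 nmi.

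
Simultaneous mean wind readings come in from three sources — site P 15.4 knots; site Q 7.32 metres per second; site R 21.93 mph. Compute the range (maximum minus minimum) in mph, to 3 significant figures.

5.56 mph

site P: 15.4 kt = 17.7220 mph.
site Q: 7.32 m/s = 16.3744 mph.
Spread: 21.9300 − 16.3744 = 5.56 mph.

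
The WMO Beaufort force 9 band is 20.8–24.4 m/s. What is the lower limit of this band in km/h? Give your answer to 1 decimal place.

20.8–24.4 m/s × 3.6 = 74.9–87.8 km/h.

74.9 km/h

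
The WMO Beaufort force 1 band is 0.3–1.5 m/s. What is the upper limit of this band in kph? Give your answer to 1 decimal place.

0.3–1.5 m/s × 3.6 = 1.1–5.4 km/h.

5.4 km/h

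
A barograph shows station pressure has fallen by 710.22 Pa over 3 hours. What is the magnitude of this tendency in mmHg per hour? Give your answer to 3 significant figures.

1.78 mmHg per hour

710.22 Pa / 3 h × 0.00750062 mmHg/Pa = 1.78 mmHg/h.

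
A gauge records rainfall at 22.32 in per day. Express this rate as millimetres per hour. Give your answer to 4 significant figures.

23.62 mm/hour

22.32 in/day × 25.4 mm/in × 0.0416667 day/hour = 23.62 mm/hour.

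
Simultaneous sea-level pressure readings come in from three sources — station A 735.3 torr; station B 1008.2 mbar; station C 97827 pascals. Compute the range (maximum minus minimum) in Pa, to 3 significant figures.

station A: 735.3 mmHg = 98031.95 Pa.
station B: 1008.2 mb = 100820.00 Pa.
Spread: 100820.00 − 97827.00 = 2990 Pa.

2990 Pa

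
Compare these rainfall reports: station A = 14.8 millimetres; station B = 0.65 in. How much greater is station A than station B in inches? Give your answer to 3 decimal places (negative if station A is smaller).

station A: 14.8 mm = 0.58268 in.
Difference: 0.58268 − 0.65000 = -0.067 in.

-0.067 in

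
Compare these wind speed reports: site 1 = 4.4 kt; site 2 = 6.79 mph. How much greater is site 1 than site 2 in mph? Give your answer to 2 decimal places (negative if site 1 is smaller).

site 1: 4.4 kt = 5.0634 mph.
Difference: 5.0634 − 6.7900 = -1.73 mph.

-1.73 mph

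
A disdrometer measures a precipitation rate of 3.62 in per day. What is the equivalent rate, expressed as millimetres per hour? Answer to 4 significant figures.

3.62 in/day × 25.4 mm/in × 0.0416667 day/hour = 3.831 mm/hour.

3.831 mm/hour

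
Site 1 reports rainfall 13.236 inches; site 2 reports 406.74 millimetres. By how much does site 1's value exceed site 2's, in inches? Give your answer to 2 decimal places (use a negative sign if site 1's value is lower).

-2.78 in

site 2: 406.74 mm = 16.0134 in.
Difference: 13.2360 − 16.0134 = -2.78 in.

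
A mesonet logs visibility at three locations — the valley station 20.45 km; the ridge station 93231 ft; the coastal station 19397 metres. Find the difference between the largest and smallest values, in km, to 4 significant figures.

the ridge station: 93231 ft = 28.41681 km.
the coastal station: 19397 m = 19.39700 km.
Spread: 28.41681 − 19.39700 = 9.020 km.

9.020 km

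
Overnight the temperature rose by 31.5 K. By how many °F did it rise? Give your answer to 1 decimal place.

56.7 °F

For a temperature change the 32° offset cancels: Δ°F = 31.5 × 1.8 = 56.7 °F.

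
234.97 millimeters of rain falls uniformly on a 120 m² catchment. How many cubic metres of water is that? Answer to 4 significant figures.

1 mm over 1 m² is 1 L, so volume = 234.97 × 120 = 28196.4 L = 28.20 m³.

28.20 cubic metres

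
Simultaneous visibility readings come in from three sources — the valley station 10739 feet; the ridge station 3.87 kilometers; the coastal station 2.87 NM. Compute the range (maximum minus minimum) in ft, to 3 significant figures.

6700 ft

the ridge station: 3.87 km = 12696.85 ft.
the coastal station: 2.87 nmi = 17438.45 ft.
Spread: 17438.45 − 10739.00 = 6700 ft.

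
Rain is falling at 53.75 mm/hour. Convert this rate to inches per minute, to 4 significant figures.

0.03527 in/minute

53.75 mm/hour × 0.0393701 in/mm × 0.0166667 hour/minute = 0.03527 in/minute.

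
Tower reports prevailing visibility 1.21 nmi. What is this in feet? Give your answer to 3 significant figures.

7350 ft

1 nmi = 6076.12 ft, so 1.21 × 6076.12 = 7350 ft.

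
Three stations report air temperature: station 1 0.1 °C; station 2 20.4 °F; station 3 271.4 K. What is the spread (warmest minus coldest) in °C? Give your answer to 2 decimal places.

6.54 °C

station 2: 20.4 °F = -6.444 °C.
station 3: 271.4 K = -1.750 °C.
Spread: 0.100 − (-6.444) = 6.544 °C.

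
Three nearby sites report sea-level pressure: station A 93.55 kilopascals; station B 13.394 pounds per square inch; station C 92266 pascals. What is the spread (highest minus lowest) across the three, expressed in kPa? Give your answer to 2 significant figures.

1.3 kPa

station B: 13.394 psi = 92.348 kPa.
station C: 92266 Pa = 92.266 kPa.
Spread: 93.550 − 92.266 = 1.3 kPa.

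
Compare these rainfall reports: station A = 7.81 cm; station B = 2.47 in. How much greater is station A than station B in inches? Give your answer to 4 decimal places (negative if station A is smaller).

0.6048 in

station A: 7.81 cm = 3.074803 in.
Difference: 3.074803 − 2.470000 = 0.6048 in.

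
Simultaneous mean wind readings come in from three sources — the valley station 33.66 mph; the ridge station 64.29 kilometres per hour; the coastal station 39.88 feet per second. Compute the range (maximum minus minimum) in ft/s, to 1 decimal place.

18.7 ft/s

the valley station: 33.66 mph = 49.368 ft/s.
the ridge station: 64.29 km/h = 58.590 ft/s.
Spread: 58.590 − 39.880 = 18.7 ft/s.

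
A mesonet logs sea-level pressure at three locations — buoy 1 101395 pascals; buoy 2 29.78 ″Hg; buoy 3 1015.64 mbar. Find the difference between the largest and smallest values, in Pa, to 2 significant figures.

buoy 2: 29.78 inHg = 100846.66 Pa.
buoy 3: 1015.64 mb = 101564.00 Pa.
Spread: 101564.00 − 100846.66 = 720 Pa.

720 Pa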